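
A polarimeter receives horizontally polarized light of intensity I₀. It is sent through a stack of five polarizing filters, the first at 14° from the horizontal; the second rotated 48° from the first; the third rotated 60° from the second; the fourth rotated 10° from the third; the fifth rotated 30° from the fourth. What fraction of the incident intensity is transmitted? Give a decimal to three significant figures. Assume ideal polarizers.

I₁ = I₀ cos²(14° − 0°) = I₀ cos²(14°) = 0.9415 I₀.
I₂ = I₁ cos²(48°) = 0.9415 · 0.4477 I₀ = 0.4215 I₀.
I₃ = I₂ cos²(60°) = 0.4215 · 0.25 I₀ = 0.1054 I₀.
I₄ = I₃ cos²(10°) = 0.1054 · 0.9698 I₀ = 0.1022 I₀.
I₅ = I₄ cos²(30°) = 0.1022 · 0.75 I₀ = 0.07665 I₀.
Transmitted fraction = 0.07665.

≈ 0.0767 I₀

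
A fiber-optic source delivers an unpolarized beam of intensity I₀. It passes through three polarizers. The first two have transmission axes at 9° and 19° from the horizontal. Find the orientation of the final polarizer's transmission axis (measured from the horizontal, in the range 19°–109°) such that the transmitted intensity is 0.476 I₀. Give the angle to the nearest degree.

θ ≈ 27°

Unpolarized light through the first polarizer → I₁ = ½ I₀, now polarized at 9°.
I₂ = I₁ cos²(19° − 9°) = 0.5 I₀ · cos²(10°) = 0.4849 I₀.
Need I₃/I₀ = 0.476, so cos²(θ − 19°) = 0.476 / 0.4849 = 0.9816.
θ − 19° = arccos(√0.9816) = 7.8°, giving θ ≈ 19 + 7.8 = 26.8°.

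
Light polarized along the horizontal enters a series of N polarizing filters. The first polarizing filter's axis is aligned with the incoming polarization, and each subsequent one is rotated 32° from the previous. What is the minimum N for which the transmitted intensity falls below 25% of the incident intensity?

First polarizer is aligned with the polarization: full transmission.
Each further stage multiplies by cos²(32°) = 0.7192.
After N polarizers: T = 0.7192^(N−1). Require T < 0.25 ⇒ N−1 > ln(0.25)/ln(0.7192) = 4.21, so N−1 ≥ 5 and N = 6.
Check: N=6 gives T = 0.1924 < 0.25; N=5 gives T = 0.2675.

N = 6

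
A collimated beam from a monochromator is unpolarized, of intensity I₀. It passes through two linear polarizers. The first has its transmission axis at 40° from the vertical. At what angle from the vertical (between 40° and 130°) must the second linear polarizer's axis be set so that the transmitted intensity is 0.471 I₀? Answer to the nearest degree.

θ ≈ 54°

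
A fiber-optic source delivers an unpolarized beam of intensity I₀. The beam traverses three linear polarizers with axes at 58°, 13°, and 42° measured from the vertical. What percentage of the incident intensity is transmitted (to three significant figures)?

Unpolarized light through the first polarizer → I₁ = ½ I₀, now polarized at 58°.
I₂ = I₁ cos²(13° − 58°) = 0.5 I₀ · cos²(45°) = 0.25 I₀.
I₃ = I₂ cos²(42° − 13°) = 0.25 I₀ · cos²(29°) = 0.1912 I₀.
That is 19.12% of the incident intensity.

≈ 19.1%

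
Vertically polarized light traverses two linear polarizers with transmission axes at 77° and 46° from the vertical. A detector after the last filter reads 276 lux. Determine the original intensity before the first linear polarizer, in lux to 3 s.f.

I₀ ≈ 7420 lux

By Malus's law, I₁ = I₀ cos²(77° − 0°) = I₀ cos²(77°) = 0.0506 I₀.
I₂ = I₁ cos²(46° − 77°) = 0.0506 I₀ · cos²(31°) = 0.03718 I₀.
So 276 lux = 0.03718 I₀, giving I₀ = 276/0.03718 = 7423 lux.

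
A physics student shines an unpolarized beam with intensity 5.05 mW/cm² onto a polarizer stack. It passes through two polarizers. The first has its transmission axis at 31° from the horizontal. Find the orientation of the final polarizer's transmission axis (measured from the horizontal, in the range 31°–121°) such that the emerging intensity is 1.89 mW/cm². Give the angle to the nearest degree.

θ ≈ 61°

Unpolarized light through the first polarizer → I₁ = ½ I₀, now polarized at 31°.
Target fraction: 1.89 / 5.05 mW/cm² = 0.3743 of I₀.
Need I₂/I₀ = 0.3743, so cos²(θ − 31°) = 0.3743 / 0.5 = 0.7485.
θ − 31° = arccos(√0.7485) = 30.1°, giving θ ≈ 31 + 30.1 = 61.1°.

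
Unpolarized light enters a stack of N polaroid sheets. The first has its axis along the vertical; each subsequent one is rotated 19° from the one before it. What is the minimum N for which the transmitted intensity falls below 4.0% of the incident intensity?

N = 24

First polarizer halves the unpolarized light: factor 1/2.
Each further stage multiplies by cos²(19°) = 0.894.
After N polarizers: T = 0.5·0.894^(N−1). Require T < 0.040 ⇒ N−1 > ln(0.040/0.5)/ln(0.894) = 22.54, so N−1 ≥ 23 and N = 24.
Check: N=24 gives T = 0.038 < 0.040; N=23 gives T = 0.04251.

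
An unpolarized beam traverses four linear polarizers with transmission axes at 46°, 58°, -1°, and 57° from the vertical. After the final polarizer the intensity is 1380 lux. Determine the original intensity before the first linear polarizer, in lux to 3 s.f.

I₀ ≈ 3.87e4 lux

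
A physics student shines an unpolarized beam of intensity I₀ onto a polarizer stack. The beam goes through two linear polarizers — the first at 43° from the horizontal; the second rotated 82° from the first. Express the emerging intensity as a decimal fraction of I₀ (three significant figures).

Unpolarized light through the first polarizer → I₁ = ½ I₀, now polarized at 43°.
I₂ = I₁ cos²(82°) = 0.5 · 0.01937 I₀ = 0.009685 I₀.
Transmitted fraction = 0.009685.

≈ 0.00968 I₀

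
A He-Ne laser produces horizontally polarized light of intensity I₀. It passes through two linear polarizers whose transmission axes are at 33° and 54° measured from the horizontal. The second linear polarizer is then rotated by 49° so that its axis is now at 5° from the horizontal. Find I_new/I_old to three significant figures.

I_new/I_old ≈ 0.894

Before rotation:
I₁ = I₀ cos²(33° − 0°) = I₀ cos²(33°) = 0.7034 I₀.
I₂ = I₁ cos²(54° − 33°) = 0.7034 I₀ · cos²(21°) = 0.613 I₀.
After rotation:
I₁ = I₀ cos²(33° − 0°) = I₀ cos²(33°) = 0.7034 I₀.
I₂ = I₁ cos²(5° − 33°) = 0.7034 I₀ · cos²(28°) = 0.5483 I₀.
Ratio = 0.5483 / 0.613 = 0.8945.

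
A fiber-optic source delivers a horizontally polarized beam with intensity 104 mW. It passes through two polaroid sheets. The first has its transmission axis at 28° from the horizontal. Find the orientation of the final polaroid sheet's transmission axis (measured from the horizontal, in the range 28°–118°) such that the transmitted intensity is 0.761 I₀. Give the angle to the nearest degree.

θ ≈ 37°

I₁ = I₀ cos²(28° − 0°) = I₀ cos²(28°) = 0.7796 I₀.
Need I₂/I₀ = 0.761, so cos²(θ − 28°) = 0.761 / 0.7796 = 0.9761.
θ − 28° = arccos(√0.9761) = 8.9°, giving θ ≈ 28 + 8.9 = 36.9°.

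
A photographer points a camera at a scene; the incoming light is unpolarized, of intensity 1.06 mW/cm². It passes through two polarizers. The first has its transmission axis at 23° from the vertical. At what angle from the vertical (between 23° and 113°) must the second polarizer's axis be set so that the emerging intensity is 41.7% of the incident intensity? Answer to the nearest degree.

Unpolarized light through the first polarizer → I₁ = ½ I₀, now polarized at 23°.
Need I₂/I₀ = 0.417, so cos²(θ − 23°) = 0.417 / 0.5 = 0.834.
θ − 23° = arccos(√0.834) = 24.0°, giving θ ≈ 23 + 24.0 = 47.0°.

θ ≈ 47°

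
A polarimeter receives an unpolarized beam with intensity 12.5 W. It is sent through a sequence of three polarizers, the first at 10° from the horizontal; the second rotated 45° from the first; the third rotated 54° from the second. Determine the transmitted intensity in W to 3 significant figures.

I ≈ 1.08 W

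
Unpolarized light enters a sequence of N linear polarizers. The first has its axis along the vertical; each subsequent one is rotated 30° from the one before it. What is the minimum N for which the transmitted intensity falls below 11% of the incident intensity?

N = 7

First polarizer halves the unpolarized light: factor 1/2.
Each further stage multiplies by cos²(30°) = 0.75.
After N polarizers: T = 0.5·0.75^(N−1). Require T < 0.11 ⇒ N−1 > ln(0.11/0.5)/ln(0.75) = 5.26, so N−1 ≥ 6 and N = 7.
Check: N=7 gives T = 0.08899 < 0.11; N=6 gives T = 0.1187.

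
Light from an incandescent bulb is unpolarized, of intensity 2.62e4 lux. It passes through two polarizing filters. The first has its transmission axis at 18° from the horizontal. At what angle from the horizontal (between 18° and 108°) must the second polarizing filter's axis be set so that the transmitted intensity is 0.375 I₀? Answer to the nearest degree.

θ ≈ 48°

Unpolarized light through the first polarizer → I₁ = ½ I₀, now polarized at 18°.
Need I₂/I₀ = 0.375, so cos²(θ − 18°) = 0.375 / 0.5 = 0.75.
θ − 18° = arccos(√0.75) = 30.0°, giving θ ≈ 18 + 30.0 = 48.0°.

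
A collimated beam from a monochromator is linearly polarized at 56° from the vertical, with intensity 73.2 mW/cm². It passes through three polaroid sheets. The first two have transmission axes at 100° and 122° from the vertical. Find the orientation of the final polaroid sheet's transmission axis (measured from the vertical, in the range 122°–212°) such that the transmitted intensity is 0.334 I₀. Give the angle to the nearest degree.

θ ≈ 152°

I₁ = I₀ cos²(100° − 56°) = I₀ cos²(44°) = 0.5174 I₀.
I₂ = I₁ cos²(122° − 100°) = 0.5174 I₀ · cos²(22°) = 0.4448 I₀.
Need I₃/I₀ = 0.334, so cos²(θ − 122°) = 0.334 / 0.4448 = 0.7508.
θ − 122° = arccos(√0.7508) = 29.9°, giving θ ≈ 122 + 29.9 = 151.9°.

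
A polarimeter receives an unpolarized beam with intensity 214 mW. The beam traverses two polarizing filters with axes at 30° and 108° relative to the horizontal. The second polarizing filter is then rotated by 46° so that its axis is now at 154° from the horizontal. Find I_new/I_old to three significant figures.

Before rotation:
Unpolarized light through the first polarizer → I₁ = ½ I₀, now polarized at 30°.
I₂ = I₁ cos²(108° − 30°) = 0.5 I₀ · cos²(78°) = 0.02161 I₀.
After rotation:
Unpolarized light through the first polarizer → I₁ = ½ I₀, now polarized at 30°.
Angle between axes 1 and 2: 56°. I₂ = 0.5 I₀ · cos²(56°) = 0.1563 I₀.
Ratio = 0.1563 / 0.02161 = 7.234.

I_new/I_old ≈ 7.23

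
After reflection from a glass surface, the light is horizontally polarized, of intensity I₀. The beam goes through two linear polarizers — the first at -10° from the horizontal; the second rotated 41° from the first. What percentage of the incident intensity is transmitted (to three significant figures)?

I₁ = I₀ cos²(-10° − 0°) = I₀ cos²(10°) = 0.9698 I₀.
I₂ = I₁ cos²(41°) = 0.9698 · 0.5696 I₀ = 0.5524 I₀.
That is 55.24% of the incident intensity.

≈ 55.2%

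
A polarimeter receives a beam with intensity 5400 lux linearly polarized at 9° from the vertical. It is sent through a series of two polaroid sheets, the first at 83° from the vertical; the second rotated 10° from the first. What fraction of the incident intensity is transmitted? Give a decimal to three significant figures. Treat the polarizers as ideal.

I/I₀ ≈ 0.0737

By Malus's law, I₁ = 5400 lux · cos²(74°) = 410.3 lux.
I₂ = I₁ · cos²(10°) = 410.3 · 0.9698 = 397.9 lux.
Transmitted fraction = 0.07368.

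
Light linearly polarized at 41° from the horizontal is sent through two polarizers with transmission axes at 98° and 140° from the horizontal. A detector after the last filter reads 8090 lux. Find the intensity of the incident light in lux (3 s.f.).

I₁ = I₀ cos²(98° − 41°) = I₀ cos²(57°) = 0.2966 I₀.
I₂ = I₁ cos²(140° − 98°) = 0.2966 I₀ · cos²(42°) = 0.1638 I₀.
So 8090 lux = 0.1638 I₀, giving I₀ = 8090/0.1638 = 4.938e+04 lux.

I₀ ≈ 4.94e4 lux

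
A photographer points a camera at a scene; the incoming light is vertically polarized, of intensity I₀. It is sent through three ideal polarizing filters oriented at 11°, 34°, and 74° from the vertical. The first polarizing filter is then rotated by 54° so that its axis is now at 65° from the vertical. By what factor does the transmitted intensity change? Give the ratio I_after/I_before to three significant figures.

I_new/I_old ≈ 0.161

Before rotation:
By Malus's law, I₁ = I₀ cos²(11° − 0°) = I₀ cos²(11°) = 0.9636 I₀.
I₂ = I₁ cos²(34° − 11°) = 0.9636 I₀ · cos²(23°) = 0.8165 I₀.
I₃ = I₂ cos²(74° − 34°) = 0.8165 I₀ · cos²(40°) = 0.4791 I₀.
After rotation:
I₁ = I₀ cos²(65° − 0°) = I₀ cos²(65°) = 0.1786 I₀.
I₂ = I₁ cos²(34° − 65°) = 0.1786 I₀ · cos²(31°) = 0.1312 I₀.
I₃ = I₂ cos²(74° − 34°) = 0.1312 I₀ · cos²(40°) = 0.07701 I₀.
Ratio = 0.07701 / 0.4791 = 0.1607.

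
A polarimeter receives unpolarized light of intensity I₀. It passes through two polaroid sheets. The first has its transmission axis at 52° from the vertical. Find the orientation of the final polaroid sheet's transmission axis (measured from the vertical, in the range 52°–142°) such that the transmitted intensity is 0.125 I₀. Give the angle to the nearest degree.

θ ≈ 112°

Unpolarized light through the first polarizer → I₁ = ½ I₀, now polarized at 52°.
Need I₂/I₀ = 0.125, so cos²(θ − 52°) = 0.125 / 0.5 = 0.25.
θ − 52° = arccos(√0.25) = 60.0°, giving θ ≈ 52 + 60.0 = 112.0°.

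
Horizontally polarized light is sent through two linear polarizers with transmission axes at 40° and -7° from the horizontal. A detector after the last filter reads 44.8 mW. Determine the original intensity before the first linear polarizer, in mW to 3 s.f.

I₀ ≈ 164 mW

I₁ = I₀ cos²(40° − 0°) = I₀ cos²(40°) = 0.5868 I₀.
I₂ = I₁ cos²(-7° − 40°) = 0.5868 I₀ · cos²(47°) = 0.2729 I₀.
So 44.8 mW = 0.2729 I₀, giving I₀ = 44.8/0.2729 = 164.1 mW.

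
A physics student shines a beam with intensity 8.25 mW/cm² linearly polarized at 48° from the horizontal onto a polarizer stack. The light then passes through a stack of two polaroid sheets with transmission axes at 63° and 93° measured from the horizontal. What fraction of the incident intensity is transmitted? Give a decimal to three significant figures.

By Malus's law, I₁ = 8.25 mW/cm² · cos²(15°) = 7.697 mW/cm².
I₂ = I₁ · cos²(30°) = 7.697 · 0.75 = 5.773 mW/cm².
Transmitted fraction = 0.6998.

I/I₀ ≈ 0.700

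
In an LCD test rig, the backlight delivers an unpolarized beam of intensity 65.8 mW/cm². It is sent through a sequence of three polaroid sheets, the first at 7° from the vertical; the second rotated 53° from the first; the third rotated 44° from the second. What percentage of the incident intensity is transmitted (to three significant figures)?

≈ 9.37%

Unpolarized light through the first polarizer → I₁ = 65.8 mW/cm²/2 = 32.9 mW/cm², polarized at 7°.
I₂ = I₁ · cos²(53°) = 32.9 · 0.3622 = 11.92 mW/cm².
I₃ = I₂ · cos²(44°) = 11.92 · 0.5174 = 6.166 mW/cm².
That is 9.371% of the incident intensity.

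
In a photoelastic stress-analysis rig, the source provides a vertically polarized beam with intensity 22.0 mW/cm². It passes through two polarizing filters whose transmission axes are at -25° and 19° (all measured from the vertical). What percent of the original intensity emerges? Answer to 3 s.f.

≈ 42.5%

By Malus's law, I₁ = 22.0 mW/cm² · cos²(25°) = 18.07 mW/cm².
I₂ = I₁ · cos²(44°) = 18.07 · 0.5174 = 9.351 mW/cm².
That is 42.5% of the incident intensity.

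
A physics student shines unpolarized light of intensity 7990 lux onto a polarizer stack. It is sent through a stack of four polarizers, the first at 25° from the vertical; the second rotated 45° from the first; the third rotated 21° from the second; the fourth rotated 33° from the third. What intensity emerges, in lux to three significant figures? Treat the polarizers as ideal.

Unpolarized light through the first polarizer → I₁ = 7990 lux/2 = 3995 lux, polarized at 25°.
I₂ = I₁ · cos²(45°) = 3995 · 0.5 = 1998 lux.
I₃ = I₂ · cos²(21°) = 1998 · 0.8716 = 1741 lux.
I₄ = I₃ · cos²(33°) = 1741 · 0.7034 = 1225 lux.

I ≈ 1220 lux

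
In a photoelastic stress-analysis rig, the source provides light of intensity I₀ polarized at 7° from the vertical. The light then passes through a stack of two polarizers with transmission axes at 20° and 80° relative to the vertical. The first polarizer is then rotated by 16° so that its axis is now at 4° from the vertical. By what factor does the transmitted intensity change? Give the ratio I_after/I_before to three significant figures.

I_new/I_old ≈ 0.246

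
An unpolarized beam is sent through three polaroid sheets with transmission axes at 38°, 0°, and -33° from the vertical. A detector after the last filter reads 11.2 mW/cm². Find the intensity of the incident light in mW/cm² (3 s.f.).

I₀ ≈ 51.3 mW/cm²

Unpolarized light through the first polarizer → I₁ = ½ I₀, now polarized at 38°.
I₂ = I₁ cos²(0° − 38°) = 0.5 I₀ · cos²(38°) = 0.3105 I₀.
I₃ = I₂ cos²(-33° − 0°) = 0.3105 I₀ · cos²(33°) = 0.2184 I₀.
So 11.2 mW/cm² = 0.2184 I₀, giving I₀ = 11.2/0.2184 = 51.29 mW/cm².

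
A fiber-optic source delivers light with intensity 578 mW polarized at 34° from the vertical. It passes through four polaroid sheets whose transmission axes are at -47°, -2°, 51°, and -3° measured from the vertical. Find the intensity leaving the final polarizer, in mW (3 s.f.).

I ≈ 0.885 mW

I₁ = 578 mW · cos²(81°) = 14.14 mW.
I₂ = I₁ · cos²(45°) = 14.14 · 0.5 = 7.072 mW.
I₃ = I₂ · cos²(53°) = 7.072 · 0.3622 = 2.561 mW.
I₄ = I₃ · cos²(54°) = 2.561 · 0.3455 = 0.885 mW.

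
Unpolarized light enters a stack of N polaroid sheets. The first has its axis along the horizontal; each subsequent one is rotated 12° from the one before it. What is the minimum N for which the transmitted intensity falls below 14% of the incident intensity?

First polarizer halves the unpolarized light: factor 1/2.
Each further stage multiplies by cos²(12°) = 0.9568.
After N polarizers: T = 0.5·0.9568^(N−1). Require T < 0.14 ⇒ N−1 > ln(0.14/0.5)/ln(0.9568) = 28.81, so N−1 ≥ 29 and N = 30.
Check: N=30 gives T = 0.1388 < 0.14; N=29 gives T = 0.1451.

N = 30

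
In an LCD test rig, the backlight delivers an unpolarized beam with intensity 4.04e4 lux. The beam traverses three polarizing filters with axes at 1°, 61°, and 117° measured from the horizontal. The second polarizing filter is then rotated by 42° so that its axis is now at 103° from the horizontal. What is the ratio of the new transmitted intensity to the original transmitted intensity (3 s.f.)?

I_new/I_old ≈ 0.521

Before rotation:
Unpolarized light through the first polarizer → I₁ = ½ I₀, now polarized at 1°.
I₂ = I₁ cos²(61° − 1°) = 0.5 I₀ · cos²(60°) = 0.125 I₀.
I₃ = I₂ cos²(117° − 61°) = 0.125 I₀ · cos²(56°) = 0.03909 I₀.
After rotation:
Unpolarized light through the first polarizer → I₁ = ½ I₀, now polarized at 1°.
Angle between axes 1 and 2: 78°. I₂ = 0.5 I₀ · cos²(78°) = 0.02161 I₀.
I₃ = I₂ cos²(117° − 103°) = 0.02161 I₀ · cos²(14°) = 0.02035 I₀.
Ratio = 0.02035 / 0.03909 = 0.5206.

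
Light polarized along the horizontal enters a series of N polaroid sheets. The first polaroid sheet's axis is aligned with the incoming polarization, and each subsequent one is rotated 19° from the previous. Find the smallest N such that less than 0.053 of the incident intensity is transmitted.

N = 28

First polarizer is aligned with the polarization: full transmission.
Each further stage multiplies by cos²(19°) = 0.894.
After N polarizers: T = 0.894^(N−1). Require T < 0.053 ⇒ N−1 > ln(0.053)/ln(0.894) = 26.22, so N−1 ≥ 27 and N = 28.
Check: N=28 gives T = 0.04855 < 0.053; N=27 gives T = 0.05431.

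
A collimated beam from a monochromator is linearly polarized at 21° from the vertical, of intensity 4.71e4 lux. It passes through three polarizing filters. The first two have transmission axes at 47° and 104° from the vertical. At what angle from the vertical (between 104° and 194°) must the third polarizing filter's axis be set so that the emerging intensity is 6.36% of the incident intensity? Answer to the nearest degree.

θ ≈ 163°

I₁ = I₀ cos²(47° − 21°) = I₀ cos²(26°) = 0.8078 I₀.
I₂ = I₁ cos²(104° − 47°) = 0.8078 I₀ · cos²(57°) = 0.2396 I₀.
Need I₃/I₀ = 0.0636, so cos²(θ − 104°) = 0.0636 / 0.2396 = 0.2654.
θ − 104° = arccos(√0.2654) = 59.0°, giving θ ≈ 104 + 59.0 = 163.0°.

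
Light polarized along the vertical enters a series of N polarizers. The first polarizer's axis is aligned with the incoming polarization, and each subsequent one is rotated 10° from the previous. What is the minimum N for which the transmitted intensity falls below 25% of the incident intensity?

First polarizer is aligned with the polarization: full transmission.
Each further stage multiplies by cos²(10°) = 0.9698.
After N polarizers: T = 0.9698^(N−1). Require T < 0.25 ⇒ N−1 > ln(0.25)/ln(0.9698) = 45.28, so N−1 ≥ 46 and N = 47.
Check: N=47 gives T = 0.2445 < 0.25; N=46 gives T = 0.2521.

N = 47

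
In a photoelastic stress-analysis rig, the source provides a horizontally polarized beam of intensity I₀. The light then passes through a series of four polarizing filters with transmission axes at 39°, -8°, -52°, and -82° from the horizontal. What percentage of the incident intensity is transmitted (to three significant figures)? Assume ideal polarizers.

≈ 10.9%

I₁ = I₀ cos²(39° − 0°) = I₀ cos²(39°) = 0.604 I₀.
I₂ = I₁ cos²(-8° − 39°) = 0.604 I₀ · cos²(47°) = 0.2809 I₀.
I₃ = I₂ cos²(-52° + 8°) = 0.2809 I₀ · cos²(44°) = 0.1454 I₀.
I₄ = I₃ cos²(-82° + 52°) = 0.1454 I₀ · cos²(30°) = 0.109 I₀.
That is 10.9% of the incident intensity.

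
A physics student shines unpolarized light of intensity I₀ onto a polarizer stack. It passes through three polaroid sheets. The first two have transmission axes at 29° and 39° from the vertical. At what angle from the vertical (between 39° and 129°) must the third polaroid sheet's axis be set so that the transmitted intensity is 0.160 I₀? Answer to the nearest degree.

Unpolarized light through the first polarizer → I₁ = ½ I₀, now polarized at 29°.
I₂ = I₁ cos²(39° − 29°) = 0.5 I₀ · cos²(10°) = 0.4849 I₀.
Need I₃/I₀ = 0.16, so cos²(θ − 39°) = 0.16 / 0.4849 = 0.3299.
θ − 39° = arccos(√0.3299) = 54.9°, giving θ ≈ 39 + 54.9 = 93.9°.

θ ≈ 94°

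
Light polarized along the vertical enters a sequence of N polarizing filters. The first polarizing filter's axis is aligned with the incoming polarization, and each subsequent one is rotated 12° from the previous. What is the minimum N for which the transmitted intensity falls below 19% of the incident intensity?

N = 39

First polarizer is aligned with the polarization: full transmission.
Each further stage multiplies by cos²(12°) = 0.9568.
After N polarizers: T = 0.9568^(N−1). Require T < 0.19 ⇒ N−1 > ln(0.19)/ln(0.9568) = 37.58, so N−1 ≥ 38 and N = 39.
Check: N=39 gives T = 0.1865 < 0.19; N=38 gives T = 0.195.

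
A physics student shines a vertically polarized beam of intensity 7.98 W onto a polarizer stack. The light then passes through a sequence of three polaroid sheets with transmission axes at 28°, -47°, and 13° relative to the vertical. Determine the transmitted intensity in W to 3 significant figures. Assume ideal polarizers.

I ≈ 0.104 W

By Malus's law, I₁ = 7.98 W · cos²(28°) = 6.221 W.
I₂ = I₁ · cos²(75°) = 6.221 · 0.06699 = 0.4167 W.
I₃ = I₂ · cos²(60°) = 0.4167 · 0.25 = 0.1042 W.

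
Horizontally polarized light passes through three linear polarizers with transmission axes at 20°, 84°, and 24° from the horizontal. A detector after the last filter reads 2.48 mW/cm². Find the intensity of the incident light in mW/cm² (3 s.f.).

I₁ = I₀ cos²(20° − 0°) = I₀ cos²(20°) = 0.883 I₀.
I₂ = I₁ cos²(84° − 20°) = 0.883 I₀ · cos²(64°) = 0.1697 I₀.
I₃ = I₂ cos²(24° − 84°) = 0.1697 I₀ · cos²(60°) = 0.04242 I₀.
So 2.48 mW/cm² = 0.04242 I₀, giving I₀ = 2.48/0.04242 = 58.46 mW/cm².

I₀ ≈ 58.5 mW/cm²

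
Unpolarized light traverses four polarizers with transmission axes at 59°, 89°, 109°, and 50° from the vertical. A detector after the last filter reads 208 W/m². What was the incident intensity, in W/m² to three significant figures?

I₀ ≈ 2370 W/m²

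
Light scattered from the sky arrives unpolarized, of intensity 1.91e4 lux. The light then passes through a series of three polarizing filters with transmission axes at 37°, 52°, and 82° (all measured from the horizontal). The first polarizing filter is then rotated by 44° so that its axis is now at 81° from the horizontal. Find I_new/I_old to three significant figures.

I_new/I_old ≈ 0.820

Before rotation:
Unpolarized light through the first polarizer → I₁ = ½ I₀, now polarized at 37°.
I₂ = I₁ cos²(52° − 37°) = 0.5 I₀ · cos²(15°) = 0.4665 I₀.
I₃ = I₂ cos²(82° − 52°) = 0.4665 I₀ · cos²(30°) = 0.3499 I₀.
After rotation:
Unpolarized light through the first polarizer → I₁ = ½ I₀, now polarized at 81°.
I₂ = I₁ cos²(52° − 81°) = 0.5 I₀ · cos²(29°) = 0.3825 I₀.
I₃ = I₂ cos²(82° − 52°) = 0.3825 I₀ · cos²(30°) = 0.2869 I₀.
Ratio = 0.2869 / 0.3499 = 0.8199.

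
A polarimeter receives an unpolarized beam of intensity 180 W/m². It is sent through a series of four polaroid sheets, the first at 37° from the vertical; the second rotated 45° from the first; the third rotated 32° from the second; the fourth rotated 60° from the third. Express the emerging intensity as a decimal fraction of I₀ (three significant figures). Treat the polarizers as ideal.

Unpolarized light through the first polarizer → I₁ = 180 W/m²/2 = 90 W/m², polarized at 37°.
I₂ = I₁ · cos²(45°) = 90 · 0.5 = 45 W/m².
I₃ = I₂ · cos²(32°) = 45 · 0.7192 = 32.36 W/m².
I₄ = I₃ · cos²(60°) = 32.36 · 0.25 = 8.091 W/m².
Transmitted fraction = 0.04495.

I/I₀ ≈ 0.0449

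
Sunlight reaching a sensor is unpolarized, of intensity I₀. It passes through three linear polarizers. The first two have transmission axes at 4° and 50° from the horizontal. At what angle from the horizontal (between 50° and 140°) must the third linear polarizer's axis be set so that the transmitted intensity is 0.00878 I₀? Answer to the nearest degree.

Unpolarized light through the first polarizer → I₁ = ½ I₀, now polarized at 4°.
I₂ = I₁ cos²(50° − 4°) = 0.5 I₀ · cos²(46°) = 0.2413 I₀.
Need I₃/I₀ = 0.00878, so cos²(θ − 50°) = 0.00878 / 0.2413 = 0.03639.
θ − 50° = arccos(√0.03639) = 79.0°, giving θ ≈ 50 + 79.0 = 129.0°.

θ ≈ 129°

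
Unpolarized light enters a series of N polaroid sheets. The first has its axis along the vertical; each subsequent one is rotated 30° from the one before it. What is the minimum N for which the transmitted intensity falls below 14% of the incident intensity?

N = 6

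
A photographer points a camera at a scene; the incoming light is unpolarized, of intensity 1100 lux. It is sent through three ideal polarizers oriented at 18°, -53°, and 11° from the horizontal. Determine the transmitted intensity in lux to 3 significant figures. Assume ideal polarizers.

Unpolarized light through the first polarizer → I₁ = 1100 lux/2 = 550 lux, polarized at 18°.
I₂ = I₁ · cos²(71°) = 550 · 0.106 = 58.3 lux.
I₃ = I₂ · cos²(64°) = 58.3 · 0.1922 = 11.2 lux.

I ≈ 11.2 lux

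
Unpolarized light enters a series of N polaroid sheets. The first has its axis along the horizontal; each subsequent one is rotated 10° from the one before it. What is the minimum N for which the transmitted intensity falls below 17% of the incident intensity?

First polarizer halves the unpolarized light: factor 1/2.
Each further stage multiplies by cos²(10°) = 0.9698.
After N polarizers: T = 0.5·0.9698^(N−1). Require T < 0.17 ⇒ N−1 > ln(0.17/0.5)/ln(0.9698) = 35.23, so N−1 ≥ 36 and N = 37.
Check: N=37 gives T = 0.1661 < 0.17; N=36 gives T = 0.1712.

N = 37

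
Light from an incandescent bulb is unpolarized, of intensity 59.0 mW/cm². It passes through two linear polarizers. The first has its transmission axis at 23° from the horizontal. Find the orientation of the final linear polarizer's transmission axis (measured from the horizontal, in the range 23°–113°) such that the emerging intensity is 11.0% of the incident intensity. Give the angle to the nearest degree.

θ ≈ 85°

Unpolarized light through the first polarizer → I₁ = ½ I₀, now polarized at 23°.
Need I₂/I₀ = 0.11, so cos²(θ − 23°) = 0.11 / 0.5 = 0.22.
θ − 23° = arccos(√0.22) = 62.0°, giving θ ≈ 23 + 62.0 = 85.0°.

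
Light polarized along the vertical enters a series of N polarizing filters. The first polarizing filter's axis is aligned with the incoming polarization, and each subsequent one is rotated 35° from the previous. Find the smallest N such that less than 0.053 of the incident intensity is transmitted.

N = 9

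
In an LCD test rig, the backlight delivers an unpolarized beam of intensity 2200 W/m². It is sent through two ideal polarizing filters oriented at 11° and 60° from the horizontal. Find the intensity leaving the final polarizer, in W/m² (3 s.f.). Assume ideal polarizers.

Unpolarized light through the first polarizer → I₁ = 2200 W/m²/2 = 1100 W/m², polarized at 11°.
I₂ = I₁ · cos²(49°) = 1100 · 0.4304 = 473.5 W/m².

I ≈ 473 W/m²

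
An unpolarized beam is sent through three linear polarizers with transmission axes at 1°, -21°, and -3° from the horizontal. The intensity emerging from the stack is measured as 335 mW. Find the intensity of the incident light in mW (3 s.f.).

I₀ ≈ 862 mW

Unpolarized light through the first polarizer → I₁ = ½ I₀, now polarized at 1°.
I₂ = I₁ cos²(-21° − 1°) = 0.5 I₀ · cos²(22°) = 0.4298 I₀.
I₃ = I₂ cos²(-3° + 21°) = 0.4298 I₀ · cos²(18°) = 0.3888 I₀.
So 335 mW = 0.3888 I₀, giving I₀ = 335/0.3888 = 861.6 mW.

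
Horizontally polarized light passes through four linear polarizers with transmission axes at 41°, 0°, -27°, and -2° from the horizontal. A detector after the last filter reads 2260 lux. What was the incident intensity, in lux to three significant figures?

By Malus's law, I₁ = I₀ cos²(41° − 0°) = I₀ cos²(41°) = 0.5696 I₀.
I₂ = I₁ cos²(0° − 41°) = 0.5696 I₀ · cos²(41°) = 0.3244 I₀.
I₃ = I₂ cos²(-27° − 0°) = 0.3244 I₀ · cos²(27°) = 0.2576 I₀.
I₄ = I₃ cos²(-2° + 27°) = 0.2576 I₀ · cos²(25°) = 0.2116 I₀.
So 2260 lux = 0.2116 I₀, giving I₀ = 2260/0.2116 = 1.068e+04 lux.

I₀ ≈ 1.07e4 lux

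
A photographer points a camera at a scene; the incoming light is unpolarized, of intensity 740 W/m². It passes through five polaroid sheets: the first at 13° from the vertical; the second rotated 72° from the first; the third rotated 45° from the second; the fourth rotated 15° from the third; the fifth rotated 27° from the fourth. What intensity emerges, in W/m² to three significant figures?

I ≈ 13.1 W/m²

Unpolarized light through the first polarizer → I₁ = 740 W/m²/2 = 370 W/m², polarized at 13°.
I₂ = I₁ · cos²(72°) = 370 · 0.09549 = 35.33 W/m².
I₃ = I₂ · cos²(45°) = 35.33 · 0.5 = 17.67 W/m².
I₄ = I₃ · cos²(15°) = 17.67 · 0.933 = 16.48 W/m².
I₅ = I₄ · cos²(27°) = 16.48 · 0.7939 = 13.09 W/m².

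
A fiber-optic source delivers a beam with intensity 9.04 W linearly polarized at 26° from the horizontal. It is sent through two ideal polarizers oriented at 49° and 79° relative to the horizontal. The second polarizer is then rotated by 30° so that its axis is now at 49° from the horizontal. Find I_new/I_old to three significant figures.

Before rotation:
By Malus's law, I₁ = I₀ cos²(49° − 26°) = I₀ cos²(23°) = 0.8473 I₀.
I₂ = I₁ cos²(79° − 49°) = 0.8473 I₀ · cos²(30°) = 0.6355 I₀.
After rotation:
I₁ = I₀ cos²(49° − 26°) = I₀ cos²(23°) = 0.8473 I₀.
I₂ = I₁ cos²(49° − 49°) = 0.8473 I₀ · cos²(0°) = 0.8473 I₀.
Ratio = 0.8473 / 0.6355 = 1.333.

I_new/I_old ≈ 1.33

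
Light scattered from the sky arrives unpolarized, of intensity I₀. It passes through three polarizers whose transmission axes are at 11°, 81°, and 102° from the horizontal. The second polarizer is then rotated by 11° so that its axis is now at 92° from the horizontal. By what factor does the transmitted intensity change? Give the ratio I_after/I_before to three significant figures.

Before rotation:
Unpolarized light through the first polarizer → I₁ = ½ I₀, now polarized at 11°.
I₂ = I₁ cos²(81° − 11°) = 0.5 I₀ · cos²(70°) = 0.05849 I₀.
I₃ = I₂ cos²(102° − 81°) = 0.05849 I₀ · cos²(21°) = 0.05098 I₀.
After rotation:
Unpolarized light through the first polarizer → I₁ = ½ I₀, now polarized at 11°.
I₂ = I₁ cos²(92° − 11°) = 0.5 I₀ · cos²(81°) = 0.01224 I₀.
I₃ = I₂ cos²(102° − 92°) = 0.01224 I₀ · cos²(10°) = 0.01187 I₀.
Ratio = 0.01187 / 0.05098 = 0.2328.

I_new/I_old ≈ 0.233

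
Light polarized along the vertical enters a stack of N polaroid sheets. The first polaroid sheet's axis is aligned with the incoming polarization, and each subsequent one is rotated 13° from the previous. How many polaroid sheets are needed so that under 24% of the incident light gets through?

First polarizer is aligned with the polarization: full transmission.
Each further stage multiplies by cos²(13°) = 0.9494.
After N polarizers: T = 0.9494^(N−1). Require T < 0.24 ⇒ N−1 > ln(0.24)/ln(0.9494) = 27.48, so N−1 ≥ 28 and N = 29.
Check: N=29 gives T = 0.2336 < 0.24; N=28 gives T = 0.2461.

N = 29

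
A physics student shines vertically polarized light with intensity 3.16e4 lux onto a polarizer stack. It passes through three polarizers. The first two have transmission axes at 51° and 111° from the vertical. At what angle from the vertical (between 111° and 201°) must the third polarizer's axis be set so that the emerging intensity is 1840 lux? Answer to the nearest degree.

θ ≈ 151°

I₁ = I₀ cos²(51° − 0°) = I₀ cos²(51°) = 0.396 I₀.
I₂ = I₁ cos²(111° − 51°) = 0.396 I₀ · cos²(60°) = 0.09901 I₀.
Target fraction: 1840 / 3.16e4 lux = 0.05823 of I₀.
Need I₃/I₀ = 0.05823, so cos²(θ − 111°) = 0.05823 / 0.09901 = 0.5881.
θ − 111° = arccos(√0.5881) = 39.9°, giving θ ≈ 111 + 39.9 = 150.9°.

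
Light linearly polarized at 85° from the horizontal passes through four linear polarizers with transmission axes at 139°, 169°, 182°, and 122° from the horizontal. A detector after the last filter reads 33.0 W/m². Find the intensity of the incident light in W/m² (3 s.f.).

By Malus's law, I₁ = I₀ cos²(139° − 85°) = I₀ cos²(54°) = 0.3455 I₀.
I₂ = I₁ cos²(169° − 139°) = 0.3455 I₀ · cos²(30°) = 0.2591 I₀.
I₃ = I₂ cos²(182° − 169°) = 0.2591 I₀ · cos²(13°) = 0.246 I₀.
I₄ = I₃ cos²(122° − 182°) = 0.246 I₀ · cos²(60°) = 0.0615 I₀.
So 33.0 W/m² = 0.0615 I₀, giving I₀ = 33.0/0.0615 = 536.6 W/m².

I₀ ≈ 537 W/m²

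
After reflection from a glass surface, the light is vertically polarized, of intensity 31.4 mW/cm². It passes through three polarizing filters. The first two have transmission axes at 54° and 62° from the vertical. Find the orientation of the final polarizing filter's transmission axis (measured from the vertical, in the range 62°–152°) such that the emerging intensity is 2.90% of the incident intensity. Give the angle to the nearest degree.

θ ≈ 135°

By Malus's law, I₁ = I₀ cos²(54° − 0°) = I₀ cos²(54°) = 0.3455 I₀.
I₂ = I₁ cos²(62° − 54°) = 0.3455 I₀ · cos²(8°) = 0.3388 I₀.
Need I₃/I₀ = 0.029, so cos²(θ − 62°) = 0.029 / 0.3388 = 0.0856.
θ − 62° = arccos(√0.0856) = 73.0°, giving θ ≈ 62 + 73.0 = 135.0°.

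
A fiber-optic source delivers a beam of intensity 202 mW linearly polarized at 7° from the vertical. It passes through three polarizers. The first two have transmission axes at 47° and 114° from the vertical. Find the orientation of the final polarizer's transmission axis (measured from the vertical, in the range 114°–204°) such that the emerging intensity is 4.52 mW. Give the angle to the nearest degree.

By Malus's law, I₁ = I₀ cos²(47° − 7°) = I₀ cos²(40°) = 0.5868 I₀.
I₂ = I₁ cos²(114° − 47°) = 0.5868 I₀ · cos²(67°) = 0.08959 I₀.
Target fraction: 4.52 / 202 mW = 0.02238 of I₀.
Need I₃/I₀ = 0.02238, so cos²(θ − 114°) = 0.02238 / 0.08959 = 0.2498.
θ − 114° = arccos(√0.2498) = 60.0°, giving θ ≈ 114 + 60.0 = 174.0°.

θ ≈ 174°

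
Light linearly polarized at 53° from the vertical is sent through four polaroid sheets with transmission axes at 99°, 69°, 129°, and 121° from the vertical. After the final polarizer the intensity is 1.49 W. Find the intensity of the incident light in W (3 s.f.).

I₁ = I₀ cos²(99° − 53°) = I₀ cos²(46°) = 0.4826 I₀.
I₂ = I₁ cos²(69° − 99°) = 0.4826 I₀ · cos²(30°) = 0.3619 I₀.
I₃ = I₂ cos²(129° − 69°) = 0.3619 I₀ · cos²(60°) = 0.09048 I₀.
I₄ = I₃ cos²(121° − 129°) = 0.09048 I₀ · cos²(8°) = 0.08873 I₀.
So 1.49 W = 0.08873 I₀, giving I₀ = 1.49/0.08873 = 16.79 W.

I₀ ≈ 16.8 W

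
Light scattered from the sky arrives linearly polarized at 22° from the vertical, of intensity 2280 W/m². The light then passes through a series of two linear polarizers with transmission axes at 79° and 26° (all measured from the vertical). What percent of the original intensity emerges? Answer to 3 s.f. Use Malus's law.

≈ 10.7%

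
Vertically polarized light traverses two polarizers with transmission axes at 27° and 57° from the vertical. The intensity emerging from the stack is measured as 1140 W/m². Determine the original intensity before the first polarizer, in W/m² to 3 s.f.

I₀ ≈ 1910 W/m²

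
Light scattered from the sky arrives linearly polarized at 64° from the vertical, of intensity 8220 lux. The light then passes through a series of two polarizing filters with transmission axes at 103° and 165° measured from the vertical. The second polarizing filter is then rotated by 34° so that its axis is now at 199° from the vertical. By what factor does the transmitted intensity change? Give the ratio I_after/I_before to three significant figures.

Before rotation:
By Malus's law, I₁ = I₀ cos²(103° − 64°) = I₀ cos²(39°) = 0.604 I₀.
I₂ = I₁ cos²(165° − 103°) = 0.604 I₀ · cos²(62°) = 0.1331 I₀.
After rotation:
I₁ = I₀ cos²(103° − 64°) = I₀ cos²(39°) = 0.604 I₀.
Angle between axes 1 and 2: 84°. I₂ = 0.604 I₀ · cos²(84°) = 0.006599 I₀.
Ratio = 0.006599 / 0.1331 = 0.04957.

I_new/I_old ≈ 0.0496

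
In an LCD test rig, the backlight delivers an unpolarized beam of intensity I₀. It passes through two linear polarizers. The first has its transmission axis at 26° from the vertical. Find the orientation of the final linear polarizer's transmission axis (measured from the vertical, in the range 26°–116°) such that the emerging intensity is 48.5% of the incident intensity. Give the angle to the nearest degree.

θ ≈ 36°

Unpolarized light through the first polarizer → I₁ = ½ I₀, now polarized at 26°.
Need I₂/I₀ = 0.485, so cos²(θ − 26°) = 0.485 / 0.5 = 0.97.
θ − 26° = arccos(√0.97) = 10.0°, giving θ ≈ 26 + 10.0 = 36.0°.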